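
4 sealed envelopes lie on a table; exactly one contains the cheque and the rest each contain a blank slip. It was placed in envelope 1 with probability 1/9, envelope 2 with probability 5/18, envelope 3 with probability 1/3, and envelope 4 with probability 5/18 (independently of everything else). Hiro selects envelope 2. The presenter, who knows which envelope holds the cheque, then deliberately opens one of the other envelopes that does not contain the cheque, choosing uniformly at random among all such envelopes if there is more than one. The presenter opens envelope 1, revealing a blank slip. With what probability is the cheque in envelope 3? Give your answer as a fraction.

18/43

Condition on the true location of the cheque.
If it is in envelope 1 (prior 1/9): the presenter opened envelope 1, so this case is ruled out; weight (1/9)·0 = 0.
If it is in envelope 2 (prior 5/18): the presenter has 3 equally likely choices, so probability 1/3; weight (5/18)·(1/3) = 5/54.
If it is in envelope 3 (prior 1/3): the presenter has 2 equally likely choices, so probability 1/2; weight (1/3)·(1/2) = 1/6.
If it is in envelope 4 (prior 5/18): the presenter has 2 equally likely choices, so probability 1/2; weight (5/18)·(1/2) = 5/36.
The weights sum to 43/108.
So P(the cheque in envelope 3 | the presenter opened envelope 1) = (1/6) / (43/108) = 18/43.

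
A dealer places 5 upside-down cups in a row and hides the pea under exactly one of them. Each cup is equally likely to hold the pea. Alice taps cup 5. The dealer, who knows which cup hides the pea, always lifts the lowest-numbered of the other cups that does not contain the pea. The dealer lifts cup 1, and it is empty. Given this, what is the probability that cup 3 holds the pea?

1/4

Consider each possible location of the pea in turn.
If it is under cup 1 (prior 1/5): the dealer opened cup 1, so this case is ruled out; weight (1/5)·0 = 0.
If it is under any of cups 2, 3, 4, and 5 (prior 1/5 each): cup 1 is the lowest-numbered option available, probability 1; weight (1/5)·1 = 1/5 each.
The weights sum to 4/5.
So P(the pea under cup 3 | the dealer opened cup 1) = (1/5) / (4/5) = 1/4.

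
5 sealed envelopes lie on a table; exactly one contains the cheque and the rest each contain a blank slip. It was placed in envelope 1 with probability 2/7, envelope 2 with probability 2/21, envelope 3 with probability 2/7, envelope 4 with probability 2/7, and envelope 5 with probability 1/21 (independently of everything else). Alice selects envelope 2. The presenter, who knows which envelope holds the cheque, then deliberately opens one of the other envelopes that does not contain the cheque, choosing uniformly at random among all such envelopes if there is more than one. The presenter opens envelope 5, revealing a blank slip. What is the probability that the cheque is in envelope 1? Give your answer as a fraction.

Condition on the true location of the cheque.
If it is in any of envelopes 1, 3, and 4 (prior 2/7 each): the presenter has 3 equally likely choices, so probability 1/3; weight (2/7)·(1/3) = 2/21 each.
If it is in envelope 2 (prior 2/21): the presenter has 4 equally likely choices, so probability 1/4; weight (2/21)·(1/4) = 1/42.
If it is in envelope 5 (prior 1/21): the presenter opened envelope 5, so this case is ruled out; weight (1/21)·0 = 0.
The weights sum to 13/42.
So P(the cheque in envelope 1 | the presenter opened envelope 5) = (2/21) / (13/42) = 4/13.

4/13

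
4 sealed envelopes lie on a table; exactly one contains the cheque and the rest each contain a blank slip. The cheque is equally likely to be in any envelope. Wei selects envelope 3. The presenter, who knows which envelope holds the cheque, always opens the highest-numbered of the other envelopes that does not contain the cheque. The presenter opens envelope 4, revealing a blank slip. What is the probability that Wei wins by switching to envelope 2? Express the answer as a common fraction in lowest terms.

1/3

Consider each possible location of the cheque in turn.
If it is in any of envelopes 1, 2, and 3 (prior 1/4 each): envelope 4 is the highest-numbered option available, probability 1; weight (1/4)·1 = 1/4 each.
If it is in envelope 4 (prior 1/4): the presenter opened envelope 4, so this case is ruled out; weight (1/4)·0 = 0.
The weights sum to 3/4.
So P(the cheque in envelope 2 | the presenter opened envelope 4) = (1/4) / (3/4) = 1/3.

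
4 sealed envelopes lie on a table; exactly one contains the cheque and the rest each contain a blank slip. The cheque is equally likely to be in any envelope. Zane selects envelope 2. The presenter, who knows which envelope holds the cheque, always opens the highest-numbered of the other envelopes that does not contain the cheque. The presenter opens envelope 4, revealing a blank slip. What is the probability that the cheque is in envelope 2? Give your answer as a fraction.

1/3

Condition on the true location of the cheque.
If it is in any of envelopes 1, 2, and 3 (prior 1/4 each): envelope 4 is the highest-numbered option available, probability 1; weight (1/4)·1 = 1/4 each.
If it is in envelope 4 (prior 1/4): the presenter opened envelope 4, so this case is ruled out; weight (1/4)·0 = 0.
The weights sum to 3/4.
So P(the cheque in envelope 2 | the presenter opened envelope 4) = (1/4) / (3/4) = 1/3.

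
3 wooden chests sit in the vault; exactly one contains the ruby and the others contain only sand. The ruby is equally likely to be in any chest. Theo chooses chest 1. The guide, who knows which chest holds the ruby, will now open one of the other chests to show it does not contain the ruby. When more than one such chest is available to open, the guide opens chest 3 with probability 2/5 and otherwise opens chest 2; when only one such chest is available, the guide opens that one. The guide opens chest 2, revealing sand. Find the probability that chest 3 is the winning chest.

Consider each possible location of the ruby in turn.
If it is in chest 1 (prior 1/3): chest 3 is available but not opened, probability 3/5; weight (1/3)·(3/5) = 1/5.
If it is in chest 2 (prior 1/3): the guide opened chest 2, so this case is ruled out; weight (1/3)·0 = 0.
If it is in chest 3 (prior 1/3): only chest 2 is available, probability 1; weight (1/3)·1 = 1/3.
The weights sum to 8/15.
So P(the ruby in chest 3 | the guide opened chest 2) = (1/3) / (8/15) = 5/8.

5/8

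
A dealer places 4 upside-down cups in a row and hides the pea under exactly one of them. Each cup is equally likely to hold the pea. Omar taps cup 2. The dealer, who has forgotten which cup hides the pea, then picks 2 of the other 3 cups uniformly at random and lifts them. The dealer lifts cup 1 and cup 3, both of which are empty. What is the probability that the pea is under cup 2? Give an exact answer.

1/2

Consider each possible location of the pea in turn.
If it is under either of cups 1 and 3 (prior 1/4 each): that cup was opened and seen not to hold the prize — ruled out; weight (1/4)·0 = 0 each.
If it is under either of cups 2 and 4 (prior 1/4 each): the dealer picks exactly this set with probability 1/3 regardless, and none is the prize; weight (1/4)·(1/3) = 1/12 each.
The weights sum to 1/6.
So P(the pea under cup 2 | the dealer opened cup 1 and cup 3) = (1/12) / (1/6) = 1/2.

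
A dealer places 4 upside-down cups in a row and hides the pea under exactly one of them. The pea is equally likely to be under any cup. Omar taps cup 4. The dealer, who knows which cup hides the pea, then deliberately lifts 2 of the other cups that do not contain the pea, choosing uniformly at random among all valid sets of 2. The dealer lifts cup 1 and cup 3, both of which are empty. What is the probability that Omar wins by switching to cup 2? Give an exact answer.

3/4

Condition on the true location of the pea.
If it is under either of cups 1 and 3 (prior 1/4 each): that cup was opened and seen not to hold the prize — ruled out; weight (1/4)·0 = 0 each.
If it is under cup 2 (prior 1/4): the dealer has no choice, probability 1; weight (1/4)·1 = 1/4.
If it is under cup 4 (prior 1/4): the dealer has 3 equally likely choices, so probability 1/3; weight (1/4)·(1/3) = 1/12.
The weights sum to 1/3.
So P(the pea under cup 2 | the dealer opened cup 1 and cup 3) = (1/4) / (1/3) = 3/4.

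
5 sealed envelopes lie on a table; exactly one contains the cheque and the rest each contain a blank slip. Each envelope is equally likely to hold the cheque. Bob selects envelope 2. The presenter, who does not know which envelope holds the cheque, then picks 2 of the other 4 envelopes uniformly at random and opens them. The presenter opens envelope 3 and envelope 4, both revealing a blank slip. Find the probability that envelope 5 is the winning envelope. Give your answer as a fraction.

1/3

Because the presenter chose which envelopes to open without knowing where the cheque is, the choice is independent of the prize location. Learning that none of the 2 opened envelopes holds the cheque simply rules out those 2 locations and leaves the remaining 3 envelopes still equally likely by symmetry.
So P(the cheque in envelope 5) = 1/3.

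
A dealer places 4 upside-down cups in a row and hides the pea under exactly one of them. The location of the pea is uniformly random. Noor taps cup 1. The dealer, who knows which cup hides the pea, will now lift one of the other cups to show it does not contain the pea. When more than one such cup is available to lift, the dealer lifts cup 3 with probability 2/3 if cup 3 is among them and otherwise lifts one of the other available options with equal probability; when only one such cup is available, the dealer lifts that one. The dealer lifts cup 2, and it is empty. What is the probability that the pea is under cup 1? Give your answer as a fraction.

Condition on the true location of the pea.
If it is under cup 1 (prior 1/4): cup 3 is available but not opened; cup 2 gets probability (1 − 2/3)/2 = 1/6; weight (1/4)·(1/6) = 1/24.
If it is under cup 2 (prior 1/4): the dealer opened cup 2, so this case is ruled out; weight (1/4)·0 = 0.
If it is under cup 3 (prior 1/4): cup 3 holds the prize so is unavailable; the dealer chooses uniformly among the 2 others, probability 1/2; weight (1/4)·(1/2) = 1/8.
If it is under cup 4 (prior 1/4): cup 3 is available but not opened, probability 1/3; weight (1/4)·(1/3) = 1/12.
The weights sum to 1/4.
So P(the pea under cup 1 | the dealer opened cup 2) = (1/24) / (1/4) = 1/6.

1/6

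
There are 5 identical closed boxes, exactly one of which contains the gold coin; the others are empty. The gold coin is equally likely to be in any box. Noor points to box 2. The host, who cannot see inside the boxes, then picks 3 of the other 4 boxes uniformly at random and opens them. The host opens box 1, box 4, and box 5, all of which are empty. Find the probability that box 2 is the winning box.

1/2

Apply Bayes' rule, conditioning on where the gold coin actually is.
If it is in any of boxes 1, 4, and 5 (prior 1/5 each): that box was opened and seen not to hold the prize — ruled out; weight (1/5)·0 = 0 each.
If it is in either of boxes 2 and 3 (prior 1/5 each): the host picks exactly this set with probability 1/4 regardless, and none is the prize; weight (1/5)·(1/4) = 1/20 each.
The weights sum to 1/10.
So P(the gold coin in box 2 | the host opened box 1, box 4, and box 5) = (1/20) / (1/10) = 1/2.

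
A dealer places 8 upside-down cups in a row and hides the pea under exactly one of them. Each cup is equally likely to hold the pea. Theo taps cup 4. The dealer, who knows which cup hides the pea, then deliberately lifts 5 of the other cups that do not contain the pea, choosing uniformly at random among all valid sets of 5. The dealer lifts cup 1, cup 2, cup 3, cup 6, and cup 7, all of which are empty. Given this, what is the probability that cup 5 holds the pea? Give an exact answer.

7/16

Apply Bayes' rule, conditioning on where the pea actually is.
If it is under any of cups 1, 2, 3, 6, and 7 (prior 1/8 each): that cup was opened and seen not to hold the prize — ruled out; weight (1/8)·0 = 0 each.
If it is under cup 4 (prior 1/8): the dealer has 21 equally likely choices, so probability 1/21; weight (1/8)·(1/21) = 1/168.
If it is under either of cups 5 and 8 (prior 1/8 each): the dealer has 6 equally likely choices, so probability 1/6; weight (1/8)·(1/6) = 1/48 each.
The weights sum to 1/21.
So P(the pea under cup 5 | the dealer opened cup 1, cup 2, cup 3, cup 6, and cup 7) = (1/48) / (1/21) = 7/16.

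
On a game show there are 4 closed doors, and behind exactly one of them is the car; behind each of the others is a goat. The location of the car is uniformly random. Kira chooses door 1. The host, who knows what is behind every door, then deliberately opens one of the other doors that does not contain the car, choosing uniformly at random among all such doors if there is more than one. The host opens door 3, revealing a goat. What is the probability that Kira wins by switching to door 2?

3/8

Condition on the true location of the car.
If it is behind door 1 (prior 1/4): the host has 3 equally likely choices, so probability 1/3; weight (1/4)·(1/3) = 1/12.
If it is behind either of doors 2 and 4 (prior 1/4 each): the host has 2 equally likely choices, so probability 1/2; weight (1/4)·(1/2) = 1/8 each.
If it is behind door 3 (prior 1/4): the host opened door 3, so this case is ruled out; weight (1/4)·0 = 0.
The weights sum to 1/3.
So P(the car behind door 2 | the host opened door 3) = (1/8) / (1/3) = 3/8.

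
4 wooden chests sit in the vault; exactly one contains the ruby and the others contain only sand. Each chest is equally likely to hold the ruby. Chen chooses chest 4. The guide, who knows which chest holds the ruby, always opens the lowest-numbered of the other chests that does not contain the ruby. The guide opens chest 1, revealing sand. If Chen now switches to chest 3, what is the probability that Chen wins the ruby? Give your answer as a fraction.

Apply Bayes' rule, conditioning on where the ruby actually is.
If it is in chest 1 (prior 1/4): the guide opened chest 1, so this case is ruled out; weight (1/4)·0 = 0.
If it is in any of chests 2, 3, and 4 (prior 1/4 each): chest 1 is the lowest-numbered option available, probability 1; weight (1/4)·1 = 1/4 each.
The weights sum to 3/4.
So P(the ruby in chest 3 | the guide opened chest 1) = (1/4) / (3/4) = 1/3.

1/3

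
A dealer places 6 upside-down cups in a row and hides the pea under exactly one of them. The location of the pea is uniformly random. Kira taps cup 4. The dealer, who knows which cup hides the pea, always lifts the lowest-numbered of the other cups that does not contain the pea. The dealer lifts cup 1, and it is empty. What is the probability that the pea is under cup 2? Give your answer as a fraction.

Apply Bayes' rule, conditioning on where the pea actually is.
If it is under cup 1 (prior 1/6): the dealer opened cup 1, so this case is ruled out; weight (1/6)·0 = 0.
If it is under any of cups 2, 3, 4, 5, and 6 (prior 1/6 each): cup 1 is the lowest-numbered option available, probability 1; weight (1/6)·1 = 1/6 each.
The weights sum to 5/6.
So P(the pea under cup 2 | the dealer opened cup 1) = (1/6) / (5/6) = 1/5.

1/5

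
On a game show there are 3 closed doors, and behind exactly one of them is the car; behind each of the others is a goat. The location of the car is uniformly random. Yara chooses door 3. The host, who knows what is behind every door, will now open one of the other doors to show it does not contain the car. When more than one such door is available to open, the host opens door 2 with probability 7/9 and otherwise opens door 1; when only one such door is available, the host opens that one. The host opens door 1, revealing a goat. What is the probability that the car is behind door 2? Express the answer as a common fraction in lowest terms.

Consider each possible location of the car in turn.
If it is behind door 1 (prior 1/3): the host opened door 1, so this case is ruled out; weight (1/3)·0 = 0.
If it is behind door 2 (prior 1/3): only door 1 is available, probability 1; weight (1/3)·1 = 1/3.
If it is behind door 3 (prior 1/3): door 2 is available but not opened, probability 2/9; weight (1/3)·(2/9) = 2/27.
The weights sum to 11/27.
So P(the car behind door 2 | the host opened door 1) = (1/3) / (11/27) = 9/11.

9/11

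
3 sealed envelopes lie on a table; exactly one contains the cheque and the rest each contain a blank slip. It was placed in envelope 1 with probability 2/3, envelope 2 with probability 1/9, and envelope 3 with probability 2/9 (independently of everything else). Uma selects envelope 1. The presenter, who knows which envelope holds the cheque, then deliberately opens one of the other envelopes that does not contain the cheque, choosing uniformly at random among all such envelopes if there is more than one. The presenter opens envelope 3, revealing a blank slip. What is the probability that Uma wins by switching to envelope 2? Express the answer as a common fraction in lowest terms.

1/4

Consider each possible location of the cheque in turn.
If it is in envelope 1 (prior 2/3): the presenter has 2 equally likely choices, so probability 1/2; weight (2/3)·(1/2) = 1/3.
If it is in envelope 2 (prior 1/9): the presenter has no choice, probability 1; weight (1/9)·1 = 1/9.
If it is in envelope 3 (prior 2/9): the presenter opened envelope 3, so this case is ruled out; weight (2/9)·0 = 0.
The weights sum to 4/9.
So P(the cheque in envelope 2 | the presenter opened envelope 3) = (1/9) / (4/9) = 1/4.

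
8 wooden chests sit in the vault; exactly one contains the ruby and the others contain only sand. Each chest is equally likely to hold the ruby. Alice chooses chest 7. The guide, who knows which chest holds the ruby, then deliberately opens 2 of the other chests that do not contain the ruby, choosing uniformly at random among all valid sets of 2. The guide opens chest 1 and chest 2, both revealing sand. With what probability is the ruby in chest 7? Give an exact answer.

1/8

Condition on the true location of the ruby.
If it is in either of chests 1 and 2 (prior 1/8 each): that chest was opened and seen not to hold the prize — ruled out; weight (1/8)·0 = 0 each.
If it is in any of chests 3, 4, 5, 6, and 8 (prior 1/8 each): the guide has 15 equally likely choices, so probability 1/15; weight (1/8)·(1/15) = 1/120 each.
If it is in chest 7 (prior 1/8): the guide has 21 equally likely choices, so probability 1/21; weight (1/8)·(1/21) = 1/168.
The weights sum to 1/21.
So P(the ruby in chest 7 | the guide opened chest 1 and chest 2) = (1/168) / (1/21) = 1/8.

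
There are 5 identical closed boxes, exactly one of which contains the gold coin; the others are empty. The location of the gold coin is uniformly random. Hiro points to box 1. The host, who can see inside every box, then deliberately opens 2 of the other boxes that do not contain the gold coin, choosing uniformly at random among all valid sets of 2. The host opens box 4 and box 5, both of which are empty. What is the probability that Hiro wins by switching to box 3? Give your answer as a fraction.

2/5

Apply Bayes' rule, conditioning on where the gold coin actually is.
If it is in box 1 (prior 1/5): the host has 6 equally likely choices, so probability 1/6; weight (1/5)·(1/6) = 1/30.
If it is in either of boxes 2 and 3 (prior 1/5 each): the host has 3 equally likely choices, so probability 1/3; weight (1/5)·(1/3) = 1/15 each.
If it is in either of boxes 4 and 5 (prior 1/5 each): that box was opened and seen not to hold the prize — ruled out; weight (1/5)·0 = 0 each.
The weights sum to 1/6.
So P(the gold coin in box 3 | the host opened box 4 and box 5) = (1/15) / (1/6) = 2/5.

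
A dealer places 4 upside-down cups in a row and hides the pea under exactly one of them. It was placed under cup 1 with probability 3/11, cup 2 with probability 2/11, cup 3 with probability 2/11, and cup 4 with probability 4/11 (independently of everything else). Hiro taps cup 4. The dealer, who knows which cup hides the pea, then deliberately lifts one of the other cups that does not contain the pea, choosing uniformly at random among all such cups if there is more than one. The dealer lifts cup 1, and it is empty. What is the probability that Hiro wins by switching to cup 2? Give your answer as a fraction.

Condition on the true location of the pea.
If it is under cup 1 (prior 3/11): the dealer opened cup 1, so this case is ruled out; weight (3/11)·0 = 0.
If it is under either of cups 2 and 3 (prior 2/11 each): the dealer has 2 equally likely choices, so probability 1/2; weight (2/11)·(1/2) = 1/11 each.
If it is under cup 4 (prior 4/11): the dealer has 3 equally likely choices, so probability 1/3; weight (4/11)·(1/3) = 4/33.
The weights sum to 10/33.
So P(the pea under cup 2 | the dealer opened cup 1) = (1/11) / (10/33) = 3/10.

3/10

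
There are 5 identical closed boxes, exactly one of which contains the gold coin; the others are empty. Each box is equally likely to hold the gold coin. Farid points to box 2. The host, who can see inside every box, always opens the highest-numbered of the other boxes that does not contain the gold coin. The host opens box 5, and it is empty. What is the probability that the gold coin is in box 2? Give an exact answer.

Apply Bayes' rule, conditioning on where the gold coin actually is.
If it is in any of boxes 1, 2, 3, and 4 (prior 1/5 each): box 5 is the highest-numbered option available, probability 1; weight (1/5)·1 = 1/5 each.
If it is in box 5 (prior 1/5): the host opened box 5, so this case is ruled out; weight (1/5)·0 = 0.
The weights sum to 4/5.
So P(the gold coin in box 2 | the host opened box 5) = (1/5) / (4/5) = 1/4.

1/4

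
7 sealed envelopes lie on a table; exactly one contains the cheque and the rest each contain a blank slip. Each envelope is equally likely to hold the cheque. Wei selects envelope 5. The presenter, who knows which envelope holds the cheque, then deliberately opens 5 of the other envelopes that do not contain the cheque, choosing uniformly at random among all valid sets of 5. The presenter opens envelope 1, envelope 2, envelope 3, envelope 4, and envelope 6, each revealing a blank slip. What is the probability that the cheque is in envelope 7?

Apply Bayes' rule, conditioning on where the cheque actually is.
If it is in any of envelopes 1, 2, 3, 4, and 6 (prior 1/7 each): that envelope was opened and seen not to hold the prize — ruled out; weight (1/7)·0 = 0 each.
If it is in envelope 5 (prior 1/7): the presenter has 6 equally likely choices, so probability 1/6; weight (1/7)·(1/6) = 1/42.
If it is in envelope 7 (prior 1/7): the presenter has no choice, probability 1; weight (1/7)·1 = 1/7.
The weights sum to 1/6.
So P(the cheque in envelope 7 | the presenter opened envelope 1, envelope 2, envelope 3, envelope 4, and envelope 6) = (1/7) / (1/6) = 6/7.

6/7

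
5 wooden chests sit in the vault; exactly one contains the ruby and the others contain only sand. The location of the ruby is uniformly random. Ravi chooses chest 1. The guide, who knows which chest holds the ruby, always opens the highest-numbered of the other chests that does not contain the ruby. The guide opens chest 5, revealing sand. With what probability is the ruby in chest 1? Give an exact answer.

Condition on the true location of the ruby.
If it is in any of chests 1, 2, 3, and 4 (prior 1/5 each): chest 5 is the highest-numbered option available, probability 1; weight (1/5)·1 = 1/5 each.
If it is in chest 5 (prior 1/5): the guide opened chest 5, so this case is ruled out; weight (1/5)·0 = 0.
The weights sum to 4/5.
So P(the ruby in chest 1 | the guide opened chest 5) = (1/5) / (4/5) = 1/4.

1/4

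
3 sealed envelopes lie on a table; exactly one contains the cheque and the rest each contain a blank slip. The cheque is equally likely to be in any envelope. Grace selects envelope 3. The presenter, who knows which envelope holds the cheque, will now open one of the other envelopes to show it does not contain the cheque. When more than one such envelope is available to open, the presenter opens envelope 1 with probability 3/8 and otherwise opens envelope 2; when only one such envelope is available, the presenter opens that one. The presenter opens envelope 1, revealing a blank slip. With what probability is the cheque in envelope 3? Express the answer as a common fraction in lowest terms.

3/11

Consider each possible location of the cheque in turn.
If it is in envelope 1 (prior 1/3): the presenter opened envelope 1, so this case is ruled out; weight (1/3)·0 = 0.
If it is in envelope 2 (prior 1/3): only envelope 1 is available, probability 1; weight (1/3)·1 = 1/3.
If it is in envelope 3 (prior 1/3): envelope 1 is available, opened with probability 3/8; weight (1/3)·(3/8) = 1/8.
The weights sum to 11/24.
So P(the cheque in envelope 3 | the presenter opened envelope 1) = (1/8) / (11/24) = 3/11.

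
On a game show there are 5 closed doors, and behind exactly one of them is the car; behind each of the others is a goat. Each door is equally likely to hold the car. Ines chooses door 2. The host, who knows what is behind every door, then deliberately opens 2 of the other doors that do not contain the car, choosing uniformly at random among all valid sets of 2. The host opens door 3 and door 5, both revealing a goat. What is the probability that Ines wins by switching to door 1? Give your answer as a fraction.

Apply Bayes' rule, conditioning on where the car actually is.
If it is behind either of doors 1 and 4 (prior 1/5 each): the host has 3 equally likely choices, so probability 1/3; weight (1/5)·(1/3) = 1/15 each.
If it is behind door 2 (prior 1/5): the host has 6 equally likely choices, so probability 1/6; weight (1/5)·(1/6) = 1/30.
If it is behind either of doors 3 and 5 (prior 1/5 each): that door was opened and seen not to hold the prize — ruled out; weight (1/5)·0 = 0 each.
The weights sum to 1/6.
So P(the car behind door 1 | the host opened door 3 and door 5) = (1/15) / (1/6) = 2/5.

2/5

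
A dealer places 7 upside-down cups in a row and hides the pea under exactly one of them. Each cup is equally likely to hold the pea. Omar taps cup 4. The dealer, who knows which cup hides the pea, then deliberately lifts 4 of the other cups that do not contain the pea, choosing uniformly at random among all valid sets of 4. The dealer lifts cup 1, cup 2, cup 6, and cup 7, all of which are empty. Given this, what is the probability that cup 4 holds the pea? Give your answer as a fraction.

1/7

Apply Bayes' rule, conditioning on where the pea actually is.
If it is under any of cups 1, 2, 6, and 7 (prior 1/7 each): that cup was opened and seen not to hold the prize — ruled out; weight (1/7)·0 = 0 each.
If it is under either of cups 3 and 5 (prior 1/7 each): the dealer has 5 equally likely choices, so probability 1/5; weight (1/7)·(1/5) = 1/35 each.
If it is under cup 4 (prior 1/7): the dealer has 15 equally likely choices, so probability 1/15; weight (1/7)·(1/15) = 1/105.
The weights sum to 1/15.
So P(the pea under cup 4 | the dealer opened cup 1, cup 2, cup 6, and cup 7) = (1/105) / (1/15) = 1/7.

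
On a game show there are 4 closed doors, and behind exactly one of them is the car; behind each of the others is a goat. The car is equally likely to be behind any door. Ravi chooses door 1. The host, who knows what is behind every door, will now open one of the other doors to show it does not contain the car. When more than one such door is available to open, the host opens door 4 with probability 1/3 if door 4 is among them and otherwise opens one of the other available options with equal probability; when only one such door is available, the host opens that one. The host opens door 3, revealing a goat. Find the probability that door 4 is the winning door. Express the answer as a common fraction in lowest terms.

1/3

Consider each possible location of the car in turn.
If it is behind door 1 (prior 1/4): door 4 is available but not opened; door 3 gets probability (1 − 1/3)/2 = 1/3; weight (1/4)·(1/3) = 1/12.
If it is behind door 2 (prior 1/4): door 4 is available but not opened, probability 2/3; weight (1/4)·(2/3) = 1/6.
If it is behind door 3 (prior 1/4): the host opened door 3, so this case is ruled out; weight (1/4)·0 = 0.
If it is behind door 4 (prior 1/4): door 4 holds the prize so is unavailable; the host chooses uniformly among the 2 others, probability 1/2; weight (1/4)·(1/2) = 1/8.
The weights sum to 3/8.
So P(the car behind door 4 | the host opened door 3) = (1/8) / (3/8) = 1/3.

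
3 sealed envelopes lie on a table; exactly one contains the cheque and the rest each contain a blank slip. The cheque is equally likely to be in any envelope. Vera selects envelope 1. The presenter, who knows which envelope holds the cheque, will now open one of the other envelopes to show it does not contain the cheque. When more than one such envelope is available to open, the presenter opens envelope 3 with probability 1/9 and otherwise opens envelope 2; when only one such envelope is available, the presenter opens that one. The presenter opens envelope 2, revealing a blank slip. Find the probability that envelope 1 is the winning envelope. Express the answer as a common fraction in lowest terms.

Condition on the true location of the cheque.
If it is in envelope 1 (prior 1/3): envelope 3 is available but not opened, probability 8/9; weight (1/3)·(8/9) = 8/27.
If it is in envelope 2 (prior 1/3): the presenter opened envelope 2, so this case is ruled out; weight (1/3)·0 = 0.
If it is in envelope 3 (prior 1/3): only envelope 2 is available, probability 1; weight (1/3)·1 = 1/3.
The weights sum to 17/27.
So P(the cheque in envelope 1 | the presenter opened envelope 2) = (8/27) / (17/27) = 8/17.

8/17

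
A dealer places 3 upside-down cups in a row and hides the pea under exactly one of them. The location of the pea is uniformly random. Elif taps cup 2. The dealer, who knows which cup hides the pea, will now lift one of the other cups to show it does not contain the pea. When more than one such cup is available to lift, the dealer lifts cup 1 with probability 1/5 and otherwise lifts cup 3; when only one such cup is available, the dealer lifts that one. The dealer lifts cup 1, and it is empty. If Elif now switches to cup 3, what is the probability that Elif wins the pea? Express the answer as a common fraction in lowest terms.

5/6

Condition on the true location of the pea.
If it is under cup 1 (prior 1/3): the dealer opened cup 1, so this case is ruled out; weight (1/3)·0 = 0.
If it is under cup 2 (prior 1/3): cup 1 is available, opened with probability 1/5; weight (1/3)·(1/5) = 1/15.
If it is under cup 3 (prior 1/3): only cup 1 is available, probability 1; weight (1/3)·1 = 1/3.
The weights sum to 2/5.
So P(the pea under cup 3 | the dealer opened cup 1) = (1/3) / (2/5) = 5/6.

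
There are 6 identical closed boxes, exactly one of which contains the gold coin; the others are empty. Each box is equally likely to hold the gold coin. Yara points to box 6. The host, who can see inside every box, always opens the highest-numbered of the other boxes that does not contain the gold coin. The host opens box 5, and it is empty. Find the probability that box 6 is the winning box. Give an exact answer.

1/5

Condition on the true location of the gold coin.
If it is in any of boxes 1, 2, 3, 4, and 6 (prior 1/6 each): box 5 is the highest-numbered option available, probability 1; weight (1/6)·1 = 1/6 each.
If it is in box 5 (prior 1/6): the host opened box 5, so this case is ruled out; weight (1/6)·0 = 0.
The weights sum to 5/6.
So P(the gold coin in box 6 | the host opened box 5) = (1/6) / (5/6) = 1/5.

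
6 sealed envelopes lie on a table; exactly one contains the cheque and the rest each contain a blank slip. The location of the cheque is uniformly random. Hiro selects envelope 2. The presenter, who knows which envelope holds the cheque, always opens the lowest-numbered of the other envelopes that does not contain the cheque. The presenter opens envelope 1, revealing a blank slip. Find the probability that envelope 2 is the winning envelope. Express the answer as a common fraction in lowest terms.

Consider each possible location of the cheque in turn.
If it is in envelope 1 (prior 1/6): the presenter opened envelope 1, so this case is ruled out; weight (1/6)·0 = 0.
If it is in any of envelopes 2, 3, 4, 5, and 6 (prior 1/6 each): envelope 1 is the lowest-numbered option available, probability 1; weight (1/6)·1 = 1/6 each.
The weights sum to 5/6.
So P(the cheque in envelope 2 | the presenter opened envelope 1) = (1/6) / (5/6) = 1/5.

1/5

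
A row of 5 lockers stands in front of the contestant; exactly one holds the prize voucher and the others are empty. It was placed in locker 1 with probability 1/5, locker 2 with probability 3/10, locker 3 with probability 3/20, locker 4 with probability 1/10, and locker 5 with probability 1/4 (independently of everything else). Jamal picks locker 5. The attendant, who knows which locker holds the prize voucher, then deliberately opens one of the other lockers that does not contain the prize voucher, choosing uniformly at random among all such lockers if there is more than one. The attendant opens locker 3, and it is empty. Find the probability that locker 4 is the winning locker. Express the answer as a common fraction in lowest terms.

Apply Bayes' rule, conditioning on where the prize voucher actually is.
If it is in locker 1 (prior 1/5): the attendant has 3 equally likely choices, so probability 1/3; weight (1/5)·(1/3) = 1/15.
If it is in locker 2 (prior 3/10): the attendant has 3 equally likely choices, so probability 1/3; weight (3/10)·(1/3) = 1/10.
If it is in locker 3 (prior 3/20): the attendant opened locker 3, so this case is ruled out; weight (3/20)·0 = 0.
If it is in locker 4 (prior 1/10): the attendant has 3 equally likely choices, so probability 1/3; weight (1/10)·(1/3) = 1/30.
If it is in locker 5 (prior 1/4): the attendant has 4 equally likely choices, so probability 1/4; weight (1/4)·(1/4) = 1/16.
The weights sum to 21/80.
So P(the prize voucher in locker 4 | the attendant opened locker 3) = (1/30) / (21/80) = 8/63.

8/63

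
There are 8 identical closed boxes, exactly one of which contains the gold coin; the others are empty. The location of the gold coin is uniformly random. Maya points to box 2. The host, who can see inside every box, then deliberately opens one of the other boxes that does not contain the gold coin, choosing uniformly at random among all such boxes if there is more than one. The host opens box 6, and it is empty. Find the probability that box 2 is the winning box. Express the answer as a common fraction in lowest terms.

Consider each possible location of the gold coin in turn.
If it is in any of boxes 1, 3, 4, 5, 7, and 8 (prior 1/8 each): the host has 6 equally likely choices, so probability 1/6; weight (1/8)·(1/6) = 1/48 each.
If it is in box 2 (prior 1/8): the host has 7 equally likely choices, so probability 1/7; weight (1/8)·(1/7) = 1/56.
If it is in box 6 (prior 1/8): the host opened box 6, so this case is ruled out; weight (1/8)·0 = 0.
The weights sum to 1/7.
So P(the gold coin in box 2 | the host opened box 6) = (1/56) / (1/7) = 1/8.

1/8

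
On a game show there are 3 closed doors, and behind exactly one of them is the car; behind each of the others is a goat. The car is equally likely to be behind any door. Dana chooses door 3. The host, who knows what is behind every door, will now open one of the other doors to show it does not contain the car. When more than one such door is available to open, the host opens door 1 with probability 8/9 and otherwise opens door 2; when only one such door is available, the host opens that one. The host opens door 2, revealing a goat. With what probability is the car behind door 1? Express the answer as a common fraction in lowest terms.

9/10

Condition on the true location of the car.
If it is behind door 1 (prior 1/3): only door 2 is available, probability 1; weight (1/3)·1 = 1/3.
If it is behind door 2 (prior 1/3): the host opened door 2, so this case is ruled out; weight (1/3)·0 = 0.
If it is behind door 3 (prior 1/3): door 1 is available but not opened, probability 1/9; weight (1/3)·(1/9) = 1/27.
The weights sum to 10/27.
So P(the car behind door 1 | the host opened door 2) = (1/3) / (10/27) = 9/10.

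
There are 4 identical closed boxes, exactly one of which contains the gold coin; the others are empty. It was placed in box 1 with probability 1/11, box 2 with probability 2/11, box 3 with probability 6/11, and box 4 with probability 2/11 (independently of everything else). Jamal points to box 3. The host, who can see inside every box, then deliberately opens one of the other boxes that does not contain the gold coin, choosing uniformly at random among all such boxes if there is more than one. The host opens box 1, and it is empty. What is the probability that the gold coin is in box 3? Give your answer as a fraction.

1/2

Consider each possible location of the gold coin in turn.
If it is in box 1 (prior 1/11): the host opened box 1, so this case is ruled out; weight (1/11)·0 = 0.
If it is in either of boxes 2 and 4 (prior 2/11 each): the host has 2 equally likely choices, so probability 1/2; weight (2/11)·(1/2) = 1/11 each.
If it is in box 3 (prior 6/11): the host has 3 equally likely choices, so probability 1/3; weight (6/11)·(1/3) = 2/11.
The weights sum to 4/11.
So P(the gold coin in box 3 | the host opened box 1) = (2/11) / (4/11) = 1/2.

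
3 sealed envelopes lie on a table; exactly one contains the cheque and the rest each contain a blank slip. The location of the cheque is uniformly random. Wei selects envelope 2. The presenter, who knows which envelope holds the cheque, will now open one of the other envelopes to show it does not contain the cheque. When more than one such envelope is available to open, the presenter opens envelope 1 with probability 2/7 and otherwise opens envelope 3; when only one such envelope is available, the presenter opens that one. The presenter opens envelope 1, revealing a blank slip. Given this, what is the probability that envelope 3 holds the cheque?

Consider each possible location of the cheque in turn.
If it is in envelope 1 (prior 1/3): the presenter opened envelope 1, so this case is ruled out; weight (1/3)·0 = 0.
If it is in envelope 2 (prior 1/3): envelope 1 is available, opened with probability 2/7; weight (1/3)·(2/7) = 2/21.
If it is in envelope 3 (prior 1/3): only envelope 1 is available, probability 1; weight (1/3)·1 = 1/3.
The weights sum to 3/7.
So P(the cheque in envelope 3 | the presenter opened envelope 1) = (1/3) / (3/7) = 7/9.

7/9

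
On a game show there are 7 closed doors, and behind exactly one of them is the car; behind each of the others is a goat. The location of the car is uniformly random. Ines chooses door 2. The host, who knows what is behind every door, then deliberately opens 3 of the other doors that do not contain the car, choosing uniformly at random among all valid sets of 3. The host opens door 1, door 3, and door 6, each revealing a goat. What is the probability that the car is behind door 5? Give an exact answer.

Consider each possible location of the car in turn.
If it is behind any of doors 1, 3, and 6 (prior 1/7 each): that door was opened and seen not to hold the prize — ruled out; weight (1/7)·0 = 0 each.
If it is behind door 2 (prior 1/7): the host has 20 equally likely choices, so probability 1/20; weight (1/7)·(1/20) = 1/140.
If it is behind any of doors 4, 5, and 7 (prior 1/7 each): the host has 10 equally likely choices, so probability 1/10; weight (1/7)·(1/10) = 1/70 each.
The weights sum to 1/20.
So P(the car behind door 5 | the host opened door 1, door 3, and door 6) = (1/70) / (1/20) = 2/7.

2/7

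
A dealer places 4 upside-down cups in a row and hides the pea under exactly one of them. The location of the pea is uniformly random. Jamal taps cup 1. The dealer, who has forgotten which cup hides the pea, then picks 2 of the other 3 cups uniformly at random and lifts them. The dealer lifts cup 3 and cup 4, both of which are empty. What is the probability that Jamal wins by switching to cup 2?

Because the dealer chose which cups to lift without knowing where the pea is, the choice is independent of the prize location. Learning that none of the 2 opened cups holds the pea simply rules out those 2 locations and leaves the remaining 2 cups still equally likely by symmetry.
So P(the pea under cup 2) = 1/2.

1/2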